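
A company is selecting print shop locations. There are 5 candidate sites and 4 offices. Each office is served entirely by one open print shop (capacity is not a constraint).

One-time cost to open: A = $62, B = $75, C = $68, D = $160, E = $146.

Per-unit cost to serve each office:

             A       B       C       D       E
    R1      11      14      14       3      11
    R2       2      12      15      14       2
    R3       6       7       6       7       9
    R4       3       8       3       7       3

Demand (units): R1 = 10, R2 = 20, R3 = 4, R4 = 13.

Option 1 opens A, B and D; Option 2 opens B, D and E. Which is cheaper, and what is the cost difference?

Option 1 is cheaper by 88.

Option 1: {A, B, D}: R1→D 3·10=30, R2→A 2·20=40, R3→A 6·4=24, R4→A 3·13=39. Service 133; fixed 297; total 430.
Option 2: {B, D, E}: R1→D 3·10=30, R2→E 2·20=40, R3→B 7·4=28, R4→E 3·13=39. Service 137; fixed 381; total 518.
Difference: |430 − 518| = 88.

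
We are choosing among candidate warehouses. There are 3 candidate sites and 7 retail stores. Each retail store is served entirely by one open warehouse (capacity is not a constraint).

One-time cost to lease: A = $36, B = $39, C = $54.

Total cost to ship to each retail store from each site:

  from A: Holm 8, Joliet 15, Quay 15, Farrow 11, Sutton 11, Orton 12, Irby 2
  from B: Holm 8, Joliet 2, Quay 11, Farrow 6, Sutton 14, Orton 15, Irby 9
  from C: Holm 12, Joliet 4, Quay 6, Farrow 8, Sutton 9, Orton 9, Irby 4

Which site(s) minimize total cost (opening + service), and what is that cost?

For any fixed open set, each retail store goes to its cheapest open site; total = fixed + service.
{B}: Holm→B 8, Joliet→B 2, Quay→B 11, Farrow→B 6, Sutton→B 14, Orton→B 15, Irby→B 9. Service 65; fixed 39; total 104.
{C}: Holm→C 12, Joliet→C 4, Quay→C 6, Farrow→C 8, Sutton→C 9, Orton→C 9, Irby→C 4. Service 52; fixed 54; total 106.
{A}: Holm→A 8, Joliet→A 15, Quay→A 15, Farrow→A 11, Sutton→A 11, Orton→A 12, Irby→A 2. Service 74; fixed 36; total 110.
{A, B, C}: service 42 + fixed 129 = 171
No other subset beats 104.

Open B only; minimum total cost 104.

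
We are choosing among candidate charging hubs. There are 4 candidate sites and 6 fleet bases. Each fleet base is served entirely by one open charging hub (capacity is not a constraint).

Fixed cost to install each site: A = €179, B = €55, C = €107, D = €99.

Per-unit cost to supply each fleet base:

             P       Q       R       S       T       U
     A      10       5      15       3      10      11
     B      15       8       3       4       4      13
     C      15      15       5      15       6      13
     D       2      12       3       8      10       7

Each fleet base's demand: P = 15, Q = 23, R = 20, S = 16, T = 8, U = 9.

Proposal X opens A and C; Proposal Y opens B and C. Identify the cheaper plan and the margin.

Proposal Y is cheaper by 2.

Proposal X: {A, C}: P→A 10·15=150, Q→A 5·23=115, R→C 5·20=100, S→A 3·16=48, T→C 6·8=48, U→A 11·9=99. Service 560; fixed 286; total 846.
Proposal Y: {B, C}: P→B 15·15=225, Q→B 8·23=184, R→B 3·20=60, S→B 4·16=64, T→B 4·8=32, U→B 13·9=117. Service 682; fixed 162; total 844.
Difference: |846 − 844| = 2.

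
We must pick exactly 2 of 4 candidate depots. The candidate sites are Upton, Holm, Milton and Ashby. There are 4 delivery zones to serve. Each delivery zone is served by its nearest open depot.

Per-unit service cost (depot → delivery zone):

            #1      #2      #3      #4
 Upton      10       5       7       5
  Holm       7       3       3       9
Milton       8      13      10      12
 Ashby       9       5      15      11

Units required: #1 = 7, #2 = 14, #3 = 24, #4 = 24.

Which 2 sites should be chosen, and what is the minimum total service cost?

With exactly 2 open, each delivery zone uses its cheapest among the chosen.
{Upton, Holm}: #1→Holm 7·7=49, #2→Holm 3·14=42, #3→Holm 3·24=72, #4→Upton 5·24=120. Service cost 283.
{Holm, Milton}: service cost 379
{Holm, Ashby}: service cost 379
Among all 6 size-2 choices, {Upton, Holm} is lowest.

Choose Upton and Holm; total service cost 283.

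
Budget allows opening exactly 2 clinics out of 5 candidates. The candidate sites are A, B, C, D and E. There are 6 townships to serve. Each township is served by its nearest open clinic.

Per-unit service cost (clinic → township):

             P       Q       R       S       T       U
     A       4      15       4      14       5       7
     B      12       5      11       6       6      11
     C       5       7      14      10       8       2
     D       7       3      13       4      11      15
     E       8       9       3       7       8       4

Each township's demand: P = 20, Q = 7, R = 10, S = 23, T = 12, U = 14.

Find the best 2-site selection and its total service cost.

Choose A and D; total service cost 391.

With exactly 2 open, each township uses its cheapest among the chosen.
{A, D}: P→A 4·20=80, Q→D 3·7=21, R→A 4·10=40, S→D 4·23=92, T→A 5·12=60, U→A 7·14=98. Service cost 391.
{D, E}: service cost 435
{A, E}: service cost 450
Among all 10 size-2 choices, {A, D} is lowest.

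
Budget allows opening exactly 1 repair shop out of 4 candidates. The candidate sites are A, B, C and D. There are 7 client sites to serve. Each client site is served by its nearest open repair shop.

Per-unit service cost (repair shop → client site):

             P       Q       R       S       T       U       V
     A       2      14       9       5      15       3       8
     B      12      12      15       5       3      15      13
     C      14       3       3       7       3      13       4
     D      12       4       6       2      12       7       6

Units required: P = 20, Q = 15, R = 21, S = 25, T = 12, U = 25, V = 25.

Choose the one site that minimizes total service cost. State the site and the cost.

With exactly 1 open, each client site uses its cheapest among the chosen.
{D}: P→D 12·20=240, Q→D 4·15=60, R→D 6·21=126, S→D 2·25=50, T→D 12·12=144, U→D 7·25=175, V→D 6·25=150. Service cost 945.
{A}: service cost 1019
{C}: service cost 1024
Among all 4 size-1 choices, {D} is lowest.

Choose D only; total service cost 945.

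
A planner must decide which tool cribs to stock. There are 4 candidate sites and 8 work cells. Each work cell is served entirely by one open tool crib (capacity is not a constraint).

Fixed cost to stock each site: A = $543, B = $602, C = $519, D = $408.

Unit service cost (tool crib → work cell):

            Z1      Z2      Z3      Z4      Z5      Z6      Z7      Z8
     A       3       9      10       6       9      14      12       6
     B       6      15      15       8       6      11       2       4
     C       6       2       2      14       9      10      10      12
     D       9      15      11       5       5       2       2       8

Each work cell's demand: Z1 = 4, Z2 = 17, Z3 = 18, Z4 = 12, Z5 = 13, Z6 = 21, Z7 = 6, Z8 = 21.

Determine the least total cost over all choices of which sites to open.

For any fixed open set, each work cell goes to its cheapest open site; total = fixed + service.
{D}: Z1→D 9·4=36, Z2→D 15·17=255, Z3→D 11·18=198, Z4→D 5·12=60, Z5→D 5·13=65, Z6→D 2·21=42, Z7→D 2·6=12, Z8→D 8·21=168. Service 836; fixed 408; total 1244.
{C, D}: Z1→C 6·4=24, Z2→C 2·17=34, Z3→C 2·18=36, Z4→D 5·12=60, Z5→D 5·13=65, Z6→D 2·21=42, Z7→D 2·6=12, Z8→D 8·21=168. Service 441; fixed 927; total 1368.
{C}: Z1→C 6·4=24, Z2→C 2·17=34, Z3→C 2·18=36, Z4→C 14·12=168, Z5→C 9·13=117, Z6→C 10·21=210, Z7→C 10·6=60, Z8→C 12·21=252. Service 901; fixed 519; total 1420.
{A, B, C, D}: Z1→A 3·4=12, Z2→C 2·17=34, Z3→C 2·18=36, Z4→D 5·12=60, Z5→D 5·13=65, Z6→D 2·21=42, Z7→B 2·6=12, Z8→B 4·21=84. Service 345; fixed 2072; total 2417.
No other subset beats 1244.

Minimum total cost: 1244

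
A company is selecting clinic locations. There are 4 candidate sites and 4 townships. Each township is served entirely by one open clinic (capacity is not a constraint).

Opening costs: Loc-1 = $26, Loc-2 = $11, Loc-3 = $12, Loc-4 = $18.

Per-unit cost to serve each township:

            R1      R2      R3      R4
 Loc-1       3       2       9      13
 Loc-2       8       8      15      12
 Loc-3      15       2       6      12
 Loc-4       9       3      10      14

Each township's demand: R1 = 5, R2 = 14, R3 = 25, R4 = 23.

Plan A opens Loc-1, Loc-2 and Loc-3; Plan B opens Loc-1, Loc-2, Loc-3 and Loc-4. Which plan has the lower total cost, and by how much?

Plan A: {Loc-1, Loc-2, Loc-3}: R1→Loc-1 3·5=15, R2→Loc-1 2·14=28, R3→Loc-3 6·25=150, R4→Loc-2 12·23=276. Service 469; fixed 49; total 518.
Plan B: {Loc-1, Loc-2, Loc-3, Loc-4}: R1→Loc-1 3·5=15, R2→Loc-1 2·14=28, R3→Loc-3 6·25=150, R4→Loc-2 12·23=276. Service 469; fixed 67; total 536.
Difference: |518 − 536| = 18.

Plan A is cheaper by 18.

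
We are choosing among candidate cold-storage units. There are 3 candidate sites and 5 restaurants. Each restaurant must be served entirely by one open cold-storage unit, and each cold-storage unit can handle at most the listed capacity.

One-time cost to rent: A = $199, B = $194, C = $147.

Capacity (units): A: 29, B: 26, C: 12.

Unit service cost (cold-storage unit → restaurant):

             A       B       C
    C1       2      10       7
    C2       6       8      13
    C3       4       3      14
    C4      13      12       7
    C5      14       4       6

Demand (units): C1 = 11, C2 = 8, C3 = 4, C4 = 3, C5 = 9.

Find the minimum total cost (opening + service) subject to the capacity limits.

Minimum total cost: 507

Open {A, C}: C1→A 2·11=22, C2→A 6·8=48, C3→A 4·4=16, C4→C 7·3=21, C5→C 6·9=54.
Loads: A carries 23/29, C carries 12/12. Service 161; fixed 346; total 507.
Next best feasible plan costs 525.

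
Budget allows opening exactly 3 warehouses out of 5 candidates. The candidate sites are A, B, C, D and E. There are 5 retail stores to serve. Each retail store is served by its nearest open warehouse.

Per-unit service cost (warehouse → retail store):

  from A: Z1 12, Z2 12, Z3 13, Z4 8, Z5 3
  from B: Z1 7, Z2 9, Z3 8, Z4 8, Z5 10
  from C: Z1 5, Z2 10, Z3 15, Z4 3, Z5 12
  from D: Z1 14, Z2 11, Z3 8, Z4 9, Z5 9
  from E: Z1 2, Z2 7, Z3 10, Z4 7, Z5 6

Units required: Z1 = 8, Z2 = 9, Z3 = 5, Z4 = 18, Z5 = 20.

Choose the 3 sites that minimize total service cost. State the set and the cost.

With exactly 3 open, each retail store uses its cheapest among the chosen.
{A, C, E}: Z1→E 2·8=16, Z2→E 7·9=63, Z3→E 10·5=50, Z4→C 3·18=54, Z5→A 3·20=60. Service cost 243.
{A, B, C}: service cost 275
{A, C, D}: service cost 284
Among all 10 size-3 choices, {A, C, E} is lowest.

Choose A, C and E; total service cost 243.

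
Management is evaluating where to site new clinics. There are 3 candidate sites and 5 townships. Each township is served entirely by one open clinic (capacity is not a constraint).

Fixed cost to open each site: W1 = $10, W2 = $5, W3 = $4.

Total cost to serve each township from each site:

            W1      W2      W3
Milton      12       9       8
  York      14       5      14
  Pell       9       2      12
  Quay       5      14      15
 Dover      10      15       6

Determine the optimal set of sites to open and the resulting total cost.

Open W2 and W3; minimum total cost 44.

For any fixed open set, each township goes to its cheapest open site; total = fixed + service.
{W2, W3}: Milton→W3 8, York→W2 5, Pell→W2 2, Quay→W2 14, Dover→W3 6. Service 35; fixed 9; total 44.
{W1, W2, W3}: service 26 + fixed 19 = 45
{W1, W2}: Milton→W2 9, York→W2 5, Pell→W2 2, Quay→W1 5, Dover→W1 10. Service 31; fixed 15; total 46.
{W3}: service 55 + fixed 4 = 59
No other subset beats 44.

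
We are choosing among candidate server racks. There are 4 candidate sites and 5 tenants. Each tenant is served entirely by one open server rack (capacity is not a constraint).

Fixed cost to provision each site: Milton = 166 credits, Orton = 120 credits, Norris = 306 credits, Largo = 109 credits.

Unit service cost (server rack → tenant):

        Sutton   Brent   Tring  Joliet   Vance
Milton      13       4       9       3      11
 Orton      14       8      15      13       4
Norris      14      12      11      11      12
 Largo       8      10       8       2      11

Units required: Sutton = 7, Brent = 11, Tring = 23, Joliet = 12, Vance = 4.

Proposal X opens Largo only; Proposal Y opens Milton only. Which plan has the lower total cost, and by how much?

Proposal X is cheaper by 61.

Proposal X: {Largo}: Sutton→Largo 8·7=56, Brent→Largo 10·11=110, Tring→Largo 8·23=184, Joliet→Largo 2·12=24, Vance→Largo 11·4=44. Service 418; fixed 109; total 527.
Proposal Y: {Milton}: Sutton→Milton 13·7=91, Brent→Milton 4·11=44, Tring→Milton 9·23=207, Joliet→Milton 3·12=36, Vance→Milton 11·4=44. Service 422; fixed 166; total 588.
Difference: |527 − 588| = 61.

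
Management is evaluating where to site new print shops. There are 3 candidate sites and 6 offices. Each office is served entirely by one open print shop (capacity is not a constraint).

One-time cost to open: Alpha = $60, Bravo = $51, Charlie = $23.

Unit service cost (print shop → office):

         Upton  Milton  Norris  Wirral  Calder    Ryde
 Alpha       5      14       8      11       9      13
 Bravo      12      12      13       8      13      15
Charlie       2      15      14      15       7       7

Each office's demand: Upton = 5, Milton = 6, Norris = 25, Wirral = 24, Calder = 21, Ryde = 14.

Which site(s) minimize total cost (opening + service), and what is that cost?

For any fixed open set, each office goes to its cheapest open site; total = fixed + service.
{Alpha, Bravo, Charlie}: Upton→Charlie 2·5=10, Milton→Bravo 12·6=72, Norris→Alpha 8·25=200, Wirral→Bravo 8·24=192, Calder→Charlie 7·21=147, Ryde→Charlie 7·14=98. Service 719; fixed 134; total 853.
{Alpha, Charlie}: Upton→Charlie 2·5=10, Milton→Alpha 14·6=84, Norris→Alpha 8·25=200, Wirral→Alpha 11·24=264, Calder→Charlie 7·21=147, Ryde→Charlie 7·14=98. Service 803; fixed 83; total 886.
{Bravo, Charlie}: service 844 + fixed 74 = 918
{Charlie}: service 1055 + fixed 23 = 1078
No other subset beats 853.

Open Alpha, Bravo and Charlie; minimum total cost 853.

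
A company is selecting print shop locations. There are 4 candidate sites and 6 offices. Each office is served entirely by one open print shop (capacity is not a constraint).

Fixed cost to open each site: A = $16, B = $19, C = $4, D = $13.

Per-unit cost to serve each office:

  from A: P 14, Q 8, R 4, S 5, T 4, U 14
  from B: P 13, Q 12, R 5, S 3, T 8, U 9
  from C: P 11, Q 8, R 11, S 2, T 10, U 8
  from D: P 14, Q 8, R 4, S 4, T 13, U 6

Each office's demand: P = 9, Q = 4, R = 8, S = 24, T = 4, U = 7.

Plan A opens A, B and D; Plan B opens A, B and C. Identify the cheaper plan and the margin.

Plan A: {A, B, D}: P→B 13·9=117, Q→A 8·4=32, R→A 4·8=32, S→B 3·24=72, T→A 4·4=16, U→D 6·7=42. Service 311; fixed 48; total 359.
Plan B: {A, B, C}: P→C 11·9=99, Q→A 8·4=32, R→A 4·8=32, S→C 2·24=48, T→A 4·4=16, U→C 8·7=56. Service 283; fixed 39; total 322.
Difference: |359 − 322| = 37.

Plan B is cheaper by 37.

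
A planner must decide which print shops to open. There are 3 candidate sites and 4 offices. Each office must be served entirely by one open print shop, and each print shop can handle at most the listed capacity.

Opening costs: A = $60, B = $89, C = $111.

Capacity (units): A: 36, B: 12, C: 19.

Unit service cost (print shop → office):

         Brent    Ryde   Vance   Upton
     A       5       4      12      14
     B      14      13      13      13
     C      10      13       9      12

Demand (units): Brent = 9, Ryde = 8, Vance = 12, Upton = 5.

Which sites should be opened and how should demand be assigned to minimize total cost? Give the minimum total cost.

Minimum total cost: 351

Open {A}: Brent→A 5·9=45, Ryde→A 4·8=32, Vance→A 12·12=144, Upton→A 14·5=70.
Loads: A carries 34/36. Service 291; fixed 60; total 351.
Next best feasible plan costs 416.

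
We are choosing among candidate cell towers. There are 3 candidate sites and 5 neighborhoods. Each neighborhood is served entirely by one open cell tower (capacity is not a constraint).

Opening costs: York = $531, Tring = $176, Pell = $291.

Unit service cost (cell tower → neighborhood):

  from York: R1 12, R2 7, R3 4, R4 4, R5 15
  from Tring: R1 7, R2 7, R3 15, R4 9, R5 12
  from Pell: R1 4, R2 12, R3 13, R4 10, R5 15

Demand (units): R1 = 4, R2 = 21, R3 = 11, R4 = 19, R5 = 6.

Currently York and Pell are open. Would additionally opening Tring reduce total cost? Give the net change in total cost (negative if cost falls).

Current service cost with {York, Pell}: 373.
Adding Tring: each neighborhood re-picks its cheapest; new service cost 355, saving 18.
Extra fixed cost: 176. Net change = 176 − 18 = 158.
(Totals: 1195 → 1353.)

No — net change +158 (cost rises by 158).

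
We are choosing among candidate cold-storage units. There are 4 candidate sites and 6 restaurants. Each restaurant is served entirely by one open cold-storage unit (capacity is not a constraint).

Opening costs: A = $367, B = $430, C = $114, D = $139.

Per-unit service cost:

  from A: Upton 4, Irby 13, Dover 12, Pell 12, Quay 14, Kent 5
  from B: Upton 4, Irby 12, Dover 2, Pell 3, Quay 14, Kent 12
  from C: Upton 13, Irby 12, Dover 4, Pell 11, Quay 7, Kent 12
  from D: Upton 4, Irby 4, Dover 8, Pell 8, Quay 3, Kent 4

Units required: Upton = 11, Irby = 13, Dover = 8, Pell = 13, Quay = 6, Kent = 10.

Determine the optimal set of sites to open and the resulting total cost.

For any fixed open set, each restaurant goes to its cheapest open site; total = fixed + service.
{D}: Upton→D 4·11=44, Irby→D 4·13=52, Dover→D 8·8=64, Pell→D 8·13=104, Quay→D 3·6=18, Kent→D 4·10=40. Service 322; fixed 139; total 461.
{C, D}: Upton→D 4·11=44, Irby→D 4·13=52, Dover→C 4·8=32, Pell→D 8·13=104, Quay→D 3·6=18, Kent→D 4·10=40. Service 290; fixed 253; total 543.
{C}: Upton→C 13·11=143, Irby→C 12·13=156, Dover→C 4·8=32, Pell→C 11·13=143, Quay→C 7·6=42, Kent→C 12·10=120. Service 636; fixed 114; total 750.
{A, B, C, D}: Upton→A 4·11=44, Irby→D 4·13=52, Dover→B 2·8=16, Pell→B 3·13=39, Quay→D 3·6=18, Kent→D 4·10=40. Service 209; fixed 1050; total 1259.
No other subset beats 461.

Open D only; minimum total cost 461.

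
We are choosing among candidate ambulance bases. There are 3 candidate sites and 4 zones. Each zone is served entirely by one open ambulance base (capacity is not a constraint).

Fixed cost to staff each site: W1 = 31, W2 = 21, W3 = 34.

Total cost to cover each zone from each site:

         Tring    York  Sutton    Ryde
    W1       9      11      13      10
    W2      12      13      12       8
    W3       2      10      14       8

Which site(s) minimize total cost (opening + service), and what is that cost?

For any fixed open set, each zone goes to its cheapest open site; total = fixed + service.
{W2}: Tring→W2 12, York→W2 13, Sutton→W2 12, Ryde→W2 8. Service 45; fixed 21; total 66.
{W3}: Tring→W3 2, York→W3 10, Sutton→W3 14, Ryde→W3 8. Service 34; fixed 34; total 68.
{W1}: service 43 + fixed 31 = 74
{W1, W2, W3}: service 32 + fixed 86 = 118
No other subset beats 66.

Open W2 only; minimum total cost 66.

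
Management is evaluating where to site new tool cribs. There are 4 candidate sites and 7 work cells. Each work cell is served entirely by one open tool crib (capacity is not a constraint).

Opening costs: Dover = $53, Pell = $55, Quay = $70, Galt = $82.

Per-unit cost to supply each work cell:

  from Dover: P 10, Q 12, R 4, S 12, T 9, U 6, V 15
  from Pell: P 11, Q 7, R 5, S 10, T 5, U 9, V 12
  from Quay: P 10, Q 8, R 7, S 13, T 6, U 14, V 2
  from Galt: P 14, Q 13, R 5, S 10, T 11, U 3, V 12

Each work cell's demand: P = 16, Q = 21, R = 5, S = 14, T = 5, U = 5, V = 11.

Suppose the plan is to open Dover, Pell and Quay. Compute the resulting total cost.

Total cost: 722

Each work cell is assigned to its cheapest site among the open ones.
{Dover, Pell, Quay}: P→Dover 10·16=160, Q→Pell 7·21=147, R→Dover 4·5=20, S→Pell 10·14=140, T→Pell 5·5=25, U→Dover 6·5=30, V→Quay 2·11=22. Service 544; fixed 178; total 722.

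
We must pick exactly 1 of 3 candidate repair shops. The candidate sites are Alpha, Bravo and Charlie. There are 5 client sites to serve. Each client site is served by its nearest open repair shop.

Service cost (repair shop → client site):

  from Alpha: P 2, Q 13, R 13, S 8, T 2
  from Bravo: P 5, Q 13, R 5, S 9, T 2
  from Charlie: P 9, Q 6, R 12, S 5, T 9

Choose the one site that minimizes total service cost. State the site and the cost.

Choose Bravo only; total service cost 34.

With exactly 1 open, each client site uses its cheapest among the chosen.
{Bravo}: P→Bravo 5, Q→Bravo 13, R→Bravo 5, S→Bravo 9, T→Bravo 2. Service cost 34.
{Alpha}: service cost 38
{Charlie}: service cost 41
Among all 3 size-1 choices, {Bravo} is lowest.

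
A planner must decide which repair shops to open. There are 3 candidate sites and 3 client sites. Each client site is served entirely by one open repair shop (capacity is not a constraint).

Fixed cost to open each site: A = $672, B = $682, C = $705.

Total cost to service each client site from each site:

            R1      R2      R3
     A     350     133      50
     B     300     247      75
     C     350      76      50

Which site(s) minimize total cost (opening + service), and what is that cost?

For any fixed open set, each client site goes to its cheapest open site; total = fixed + service.
{C}: R1→C 350, R2→C 76, R3→C 50. Service 476; fixed 705; total 1181.
{A}: service 533 + fixed 672 = 1205
{B}: service 622 + fixed 682 = 1304
{A, B, C}: R1→B 300, R2→C 76, R3→A 50. Service 426; fixed 2059; total 2485.
No other subset beats 1181.

Open C only; minimum total cost 1181.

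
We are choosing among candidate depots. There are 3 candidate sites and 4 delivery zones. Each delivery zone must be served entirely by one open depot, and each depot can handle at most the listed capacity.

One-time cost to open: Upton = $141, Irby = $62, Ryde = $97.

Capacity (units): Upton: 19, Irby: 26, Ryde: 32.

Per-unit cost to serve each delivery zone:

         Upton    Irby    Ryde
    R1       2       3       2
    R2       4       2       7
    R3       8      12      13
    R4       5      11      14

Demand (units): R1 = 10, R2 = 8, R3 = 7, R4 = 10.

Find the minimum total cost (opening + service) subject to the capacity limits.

Minimum total cost: 355

Open {Upton, Irby}: R1→Irby 3·10=30, R2→Irby 2·8=16, R3→Upton 8·7=56, R4→Upton 5·10=50.
Loads: Upton carries 17/19, Irby carries 18/26. Service 152; fixed 203; total 355.
Next best feasible plan costs 383.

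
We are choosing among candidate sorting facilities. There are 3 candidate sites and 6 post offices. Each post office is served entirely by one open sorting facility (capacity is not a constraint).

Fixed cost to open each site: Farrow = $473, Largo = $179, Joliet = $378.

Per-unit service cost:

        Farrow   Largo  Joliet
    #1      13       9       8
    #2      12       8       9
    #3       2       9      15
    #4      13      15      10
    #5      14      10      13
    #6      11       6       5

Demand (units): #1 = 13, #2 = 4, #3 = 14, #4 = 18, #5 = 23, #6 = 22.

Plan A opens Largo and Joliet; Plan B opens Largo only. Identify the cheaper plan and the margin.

Plan B is cheaper by 253.

Plan A: {Largo, Joliet}: #1→Joliet 8·13=104, #2→Largo 8·4=32, #3→Largo 9·14=126, #4→Joliet 10·18=180, #5→Largo 10·23=230, #6→Joliet 5·22=110. Service 782; fixed 557; total 1339.
Plan B: {Largo}: #1→Largo 9·13=117, #2→Largo 8·4=32, #3→Largo 9·14=126, #4→Largo 15·18=270, #5→Largo 10·23=230, #6→Largo 6·22=132. Service 907; fixed 179; total 1086.
Difference: |1339 − 1086| = 253.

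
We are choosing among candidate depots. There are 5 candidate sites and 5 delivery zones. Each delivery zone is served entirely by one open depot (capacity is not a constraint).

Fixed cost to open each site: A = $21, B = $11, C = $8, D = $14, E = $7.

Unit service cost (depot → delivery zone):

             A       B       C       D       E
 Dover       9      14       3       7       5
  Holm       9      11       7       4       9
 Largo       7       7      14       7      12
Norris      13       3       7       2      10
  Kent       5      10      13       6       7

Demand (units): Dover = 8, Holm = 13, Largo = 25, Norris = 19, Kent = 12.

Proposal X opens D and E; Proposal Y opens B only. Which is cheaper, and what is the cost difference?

Proposal X: {D, E}: Dover→E 5·8=40, Holm→D 4·13=52, Largo→D 7·25=175, Norris→D 2·19=38, Kent→D 6·12=72. Service 377; fixed 21; total 398.
Proposal Y: {B}: Dover→B 14·8=112, Holm→B 11·13=143, Largo→B 7·25=175, Norris→B 3·19=57, Kent→B 10·12=120. Service 607; fixed 11; total 618.
Difference: |398 − 618| = 220.

Proposal X is cheaper by 220.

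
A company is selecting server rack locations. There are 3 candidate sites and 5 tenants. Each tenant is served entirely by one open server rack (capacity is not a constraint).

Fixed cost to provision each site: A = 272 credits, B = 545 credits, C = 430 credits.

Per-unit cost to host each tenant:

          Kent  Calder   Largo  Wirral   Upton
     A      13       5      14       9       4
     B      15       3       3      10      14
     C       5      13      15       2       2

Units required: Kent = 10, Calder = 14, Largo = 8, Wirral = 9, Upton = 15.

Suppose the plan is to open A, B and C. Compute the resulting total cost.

Total cost: 1411

Each tenant is assigned to its cheapest site among the open ones.
{A, B, C}: Kent→C 5·10=50, Calder→B 3·14=42, Largo→B 3·8=24, Wirral→C 2·9=18, Upton→C 2·15=30. Service 164; fixed 1247; total 1411.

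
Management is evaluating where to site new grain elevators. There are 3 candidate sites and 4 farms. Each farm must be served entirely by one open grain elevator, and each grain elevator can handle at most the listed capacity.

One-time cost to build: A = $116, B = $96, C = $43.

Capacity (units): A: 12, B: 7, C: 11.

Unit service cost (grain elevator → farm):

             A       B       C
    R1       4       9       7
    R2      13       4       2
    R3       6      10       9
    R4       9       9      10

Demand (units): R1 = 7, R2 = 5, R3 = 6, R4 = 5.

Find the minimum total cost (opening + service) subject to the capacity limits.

Open {A, C}: R1→A 4·7=28, R2→C 2·5=10, R3→C 9·6=54, R4→A 9·5=45.
Loads: A carries 12/12, C carries 11/11. Service 137; fixed 159; total 296.
Next best feasible plan costs 356.

Minimum total cost: 296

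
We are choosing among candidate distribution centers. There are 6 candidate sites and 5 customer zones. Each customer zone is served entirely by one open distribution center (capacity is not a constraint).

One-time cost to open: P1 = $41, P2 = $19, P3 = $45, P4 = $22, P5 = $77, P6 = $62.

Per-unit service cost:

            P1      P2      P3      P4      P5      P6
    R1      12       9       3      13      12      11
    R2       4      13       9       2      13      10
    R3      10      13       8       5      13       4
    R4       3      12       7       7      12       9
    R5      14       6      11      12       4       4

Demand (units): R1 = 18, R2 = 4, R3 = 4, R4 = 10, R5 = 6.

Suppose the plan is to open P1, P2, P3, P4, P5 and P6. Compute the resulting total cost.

Each customer zone is assigned to its cheapest site among the open ones.
{P1, P2, P3, P4, P5, P6}: R1→P3 3·18=54, R2→P4 2·4=8, R3→P6 4·4=16, R4→P1 3·10=30, R5→P5 4·6=24. Service 132; fixed 266; total 398.

Total cost: 398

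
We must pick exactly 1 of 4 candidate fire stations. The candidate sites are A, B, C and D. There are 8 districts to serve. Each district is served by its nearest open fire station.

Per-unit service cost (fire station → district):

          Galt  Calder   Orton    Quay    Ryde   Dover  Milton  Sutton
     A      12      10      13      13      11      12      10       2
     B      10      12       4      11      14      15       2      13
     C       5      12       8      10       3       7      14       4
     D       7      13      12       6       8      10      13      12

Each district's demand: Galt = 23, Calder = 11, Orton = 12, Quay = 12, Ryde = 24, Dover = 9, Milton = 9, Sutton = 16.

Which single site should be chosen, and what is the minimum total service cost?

Choose C only; total service cost 788.

With exactly 1 open, each district uses its cheapest among the chosen.
{C}: Galt→C 5·23=115, Calder→C 12·11=132, Orton→C 8·12=96, Quay→C 10·12=120, Ryde→C 3·24=72, Dover→C 7·9=63, Milton→C 14·9=126, Sutton→C 4·16=64. Service cost 788.
{D}: service cost 1111
{A}: service cost 1192
Among all 4 size-1 choices, {C} is lowest.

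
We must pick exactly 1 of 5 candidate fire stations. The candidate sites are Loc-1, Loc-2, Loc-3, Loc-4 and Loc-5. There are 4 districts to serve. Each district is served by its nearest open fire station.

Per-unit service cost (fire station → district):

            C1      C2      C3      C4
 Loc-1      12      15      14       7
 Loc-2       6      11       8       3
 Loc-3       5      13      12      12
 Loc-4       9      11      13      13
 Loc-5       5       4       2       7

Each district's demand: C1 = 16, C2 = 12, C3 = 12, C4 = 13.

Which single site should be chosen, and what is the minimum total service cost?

Choose Loc-5 only; total service cost 243.

With exactly 1 open, each district uses its cheapest among the chosen.
{Loc-5}: C1→Loc-5 5·16=80, C2→Loc-5 4·12=48, C3→Loc-5 2·12=24, C4→Loc-5 7·13=91. Service cost 243.
{Loc-2}: service cost 363
{Loc-3}: service cost 536
Among all 5 size-1 choices, {Loc-5} is lowest.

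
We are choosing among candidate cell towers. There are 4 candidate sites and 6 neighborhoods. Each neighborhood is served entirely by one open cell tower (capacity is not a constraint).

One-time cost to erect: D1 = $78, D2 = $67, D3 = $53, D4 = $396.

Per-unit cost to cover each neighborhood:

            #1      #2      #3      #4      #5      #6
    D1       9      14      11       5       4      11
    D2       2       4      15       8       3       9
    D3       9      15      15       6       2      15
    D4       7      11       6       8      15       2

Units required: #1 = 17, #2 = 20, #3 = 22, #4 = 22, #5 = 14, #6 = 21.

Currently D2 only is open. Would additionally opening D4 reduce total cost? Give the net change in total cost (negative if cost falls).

No — net change +51 (cost rises by 51).

Current service cost with {D2}: 851.
Adding D4: each neighborhood re-picks its cheapest; new service cost 506, saving 345.
Extra fixed cost: 396. Net change = 396 − 345 = 51.
(Totals: 918 → 969.)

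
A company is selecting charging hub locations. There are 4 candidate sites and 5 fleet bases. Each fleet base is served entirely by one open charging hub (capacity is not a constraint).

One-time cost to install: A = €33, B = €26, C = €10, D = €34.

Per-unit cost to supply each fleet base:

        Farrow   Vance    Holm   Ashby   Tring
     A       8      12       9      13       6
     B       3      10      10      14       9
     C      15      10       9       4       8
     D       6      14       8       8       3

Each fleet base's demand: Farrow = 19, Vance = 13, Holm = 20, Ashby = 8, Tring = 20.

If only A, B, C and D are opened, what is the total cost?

Total cost: 542

Each fleet base is assigned to its cheapest site among the open ones.
{A, B, C, D}: Farrow→B 3·19=57, Vance→B 10·13=130, Holm→D 8·20=160, Ashby→C 4·8=32, Tring→D 3·20=60. Service 439; fixed 103; total 542.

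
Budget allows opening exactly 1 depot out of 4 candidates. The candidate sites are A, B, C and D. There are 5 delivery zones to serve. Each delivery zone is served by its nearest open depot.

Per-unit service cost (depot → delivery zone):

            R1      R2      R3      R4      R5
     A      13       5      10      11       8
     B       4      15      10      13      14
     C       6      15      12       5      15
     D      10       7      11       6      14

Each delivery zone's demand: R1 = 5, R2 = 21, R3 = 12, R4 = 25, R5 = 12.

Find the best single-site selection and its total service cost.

With exactly 1 open, each delivery zone uses its cheapest among the chosen.
{D}: R1→D 10·5=50, R2→D 7·21=147, R3→D 11·12=132, R4→D 6·25=150, R5→D 14·12=168. Service cost 647.
{A}: service cost 661
{C}: service cost 794
Among all 4 size-1 choices, {D} is lowest.

Choose D only; total service cost 647.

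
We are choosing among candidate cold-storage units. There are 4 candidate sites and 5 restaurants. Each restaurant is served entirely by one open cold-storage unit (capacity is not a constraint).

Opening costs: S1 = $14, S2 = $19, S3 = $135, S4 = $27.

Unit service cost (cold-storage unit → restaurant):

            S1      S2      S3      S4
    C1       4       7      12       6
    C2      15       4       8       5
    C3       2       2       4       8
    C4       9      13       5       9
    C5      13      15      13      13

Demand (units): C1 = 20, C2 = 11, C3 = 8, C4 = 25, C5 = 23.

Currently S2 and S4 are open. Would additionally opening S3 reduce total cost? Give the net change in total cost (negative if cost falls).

No — net change +35 (cost rises by 35).

Current service cost with {S2, S4}: 704.
Adding S3: each restaurant re-picks its cheapest; new service cost 604, saving 100.
Extra fixed cost: 135. Net change = 135 − 100 = 35.
(Totals: 750 → 785.)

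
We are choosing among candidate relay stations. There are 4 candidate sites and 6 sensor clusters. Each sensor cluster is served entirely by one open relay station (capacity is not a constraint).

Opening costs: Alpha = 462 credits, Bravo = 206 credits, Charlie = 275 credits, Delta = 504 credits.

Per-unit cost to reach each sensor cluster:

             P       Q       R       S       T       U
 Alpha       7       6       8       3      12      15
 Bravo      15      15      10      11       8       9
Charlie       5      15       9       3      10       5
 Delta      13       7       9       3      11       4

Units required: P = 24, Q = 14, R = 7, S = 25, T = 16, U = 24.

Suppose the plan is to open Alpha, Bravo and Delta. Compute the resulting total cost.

Total cost: 1779

Each sensor cluster is assigned to its cheapest site among the open ones.
{Alpha, Bravo, Delta}: P→Alpha 7·24=168, Q→Alpha 6·14=84, R→Alpha 8·7=56, S→Alpha 3·25=75, T→Bravo 8·16=128, U→Delta 4·24=96. Service 607; fixed 1172; total 1779.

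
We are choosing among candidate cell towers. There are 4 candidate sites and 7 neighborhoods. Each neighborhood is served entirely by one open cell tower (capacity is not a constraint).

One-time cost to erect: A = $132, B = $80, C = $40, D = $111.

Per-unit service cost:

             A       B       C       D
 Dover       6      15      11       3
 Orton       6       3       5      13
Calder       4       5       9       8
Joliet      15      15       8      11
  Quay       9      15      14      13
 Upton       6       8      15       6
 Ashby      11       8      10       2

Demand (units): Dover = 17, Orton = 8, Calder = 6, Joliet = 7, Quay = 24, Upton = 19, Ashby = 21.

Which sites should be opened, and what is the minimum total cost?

Open C and D; minimum total cost 814.

For any fixed open set, each neighborhood goes to its cheapest open site; total = fixed + service.
{C, D}: Dover→D 3·17=51, Orton→C 5·8=40, Calder→D 8·6=48, Joliet→C 8·7=56, Quay→D 13·24=312, Upton→D 6·19=114, Ashby→D 2·21=42. Service 663; fixed 151; total 814.
{A, D}: service 572 + fixed 243 = 815
{A, C, D}: Dover→D 3·17=51, Orton→C 5·8=40, Calder→A 4·6=24, Joliet→C 8·7=56, Quay→A 9·24=216, Upton→A 6·19=114, Ashby→D 2·21=42. Service 543; fixed 283; total 826.
{A, B, C, D}: Dover→D 3·17=51, Orton→B 3·8=24, Calder→A 4·6=24, Joliet→C 8·7=56, Quay→A 9·24=216, Upton→A 6·19=114, Ashby→D 2·21=42. Service 527; fixed 363; total 890.
No other subset beats 814.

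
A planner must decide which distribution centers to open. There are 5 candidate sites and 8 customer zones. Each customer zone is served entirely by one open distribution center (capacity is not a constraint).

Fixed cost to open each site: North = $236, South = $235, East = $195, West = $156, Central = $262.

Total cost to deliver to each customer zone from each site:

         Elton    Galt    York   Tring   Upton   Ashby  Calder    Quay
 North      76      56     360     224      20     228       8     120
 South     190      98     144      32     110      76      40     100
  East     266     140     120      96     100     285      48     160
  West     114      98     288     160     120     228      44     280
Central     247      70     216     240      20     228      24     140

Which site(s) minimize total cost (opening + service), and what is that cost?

Open North and South; minimum total cost 983.

For any fixed open set, each customer zone goes to its cheapest open site; total = fixed + service.
{North, South}: Elton→North 76, Galt→North 56, York→South 144, Tring→South 32, Upton→North 20, Ashby→South 76, Calder→North 8, Quay→South 100. Service 512; fixed 471; total 983.
{South}: service 790 + fixed 235 = 1025
{South, West}: Elton→West 114, Galt→South 98, York→South 144, Tring→South 32, Upton→South 110, Ashby→South 76, Calder→South 40, Quay→South 100. Service 714; fixed 391; total 1105.
{North, South, East, West, Central}: Elton→North 76, Galt→North 56, York→East 120, Tring→South 32, Upton→North 20, Ashby→South 76, Calder→North 8, Quay→South 100. Service 488; fixed 1084; total 1572.
No other subset beats 983.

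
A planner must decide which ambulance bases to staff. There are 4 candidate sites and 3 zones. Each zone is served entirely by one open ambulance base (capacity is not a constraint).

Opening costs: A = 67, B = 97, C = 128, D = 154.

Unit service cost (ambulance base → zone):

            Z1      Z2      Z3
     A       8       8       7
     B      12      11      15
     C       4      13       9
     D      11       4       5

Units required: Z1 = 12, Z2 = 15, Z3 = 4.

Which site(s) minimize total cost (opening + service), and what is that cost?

Open A only; minimum total cost 311.

For any fixed open set, each zone goes to its cheapest open site; total = fixed + service.
{A}: Z1→A 8·12=96, Z2→A 8·15=120, Z3→A 7·4=28. Service 244; fixed 67; total 311.
{D}: Z1→D 11·12=132, Z2→D 4·15=60, Z3→D 5·4=20. Service 212; fixed 154; total 366.
{A, C}: service 196 + fixed 195 = 391
{A, B, C, D}: service 128 + fixed 446 = 574
(All 15 nonempty subsets were checked; A only is lowest.)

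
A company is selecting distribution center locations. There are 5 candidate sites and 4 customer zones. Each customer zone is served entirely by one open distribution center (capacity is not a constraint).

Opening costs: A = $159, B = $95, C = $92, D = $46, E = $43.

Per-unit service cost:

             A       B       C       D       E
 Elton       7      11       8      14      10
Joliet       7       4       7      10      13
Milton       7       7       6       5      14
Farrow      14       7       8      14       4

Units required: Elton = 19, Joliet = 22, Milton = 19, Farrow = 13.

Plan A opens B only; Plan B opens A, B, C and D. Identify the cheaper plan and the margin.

Plan A is cheaper by 183.

Plan A: {B}: Elton→B 11·19=209, Joliet→B 4·22=88, Milton→B 7·19=133, Farrow→B 7·13=91. Service 521; fixed 95; total 616.
Plan B: {A, B, C, D}: Elton→A 7·19=133, Joliet→B 4·22=88, Milton→D 5·19=95, Farrow→B 7·13=91. Service 407; fixed 392; total 799.
Difference: |616 − 799| = 183.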